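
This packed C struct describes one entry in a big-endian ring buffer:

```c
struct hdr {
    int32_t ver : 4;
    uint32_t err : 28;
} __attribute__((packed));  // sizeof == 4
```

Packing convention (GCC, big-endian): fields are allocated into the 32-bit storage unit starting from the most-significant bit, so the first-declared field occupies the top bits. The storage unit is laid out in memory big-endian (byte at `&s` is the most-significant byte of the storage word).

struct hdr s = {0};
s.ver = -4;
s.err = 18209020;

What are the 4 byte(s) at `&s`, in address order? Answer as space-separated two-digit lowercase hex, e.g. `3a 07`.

c1 15 d8 fc

ver (4b) val=-4 bits=0xc at bit 28: 0xc0000000
err (28b) val=18209020 bits=0x115d8fc at bit 0: 0xc115d8fc
word = 0xc115d8fc → big-endian bytes:
  [0]=0xc1  [1]=0x15  [2]=0xd8  [3]=0xfc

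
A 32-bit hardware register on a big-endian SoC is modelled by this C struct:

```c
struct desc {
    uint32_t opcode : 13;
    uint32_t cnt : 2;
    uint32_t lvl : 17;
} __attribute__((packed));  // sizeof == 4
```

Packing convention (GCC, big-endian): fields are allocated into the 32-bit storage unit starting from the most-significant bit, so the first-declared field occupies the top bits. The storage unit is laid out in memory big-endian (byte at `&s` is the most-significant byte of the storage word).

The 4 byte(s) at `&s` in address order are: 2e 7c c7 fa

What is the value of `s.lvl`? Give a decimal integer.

[0]=0x2e [1]=0x7c [2]=0xc7 [3]=0xfa (big-endian) → word 0x2e7cc7fa
opcode [19+:13] = (word>>19) & 0x1fff = 1487
cnt [17+:2] = (word>>17) & 0x3 = 2
lvl [0+:17] = (word>>0) & 0x1ffff = 51194  ←

51194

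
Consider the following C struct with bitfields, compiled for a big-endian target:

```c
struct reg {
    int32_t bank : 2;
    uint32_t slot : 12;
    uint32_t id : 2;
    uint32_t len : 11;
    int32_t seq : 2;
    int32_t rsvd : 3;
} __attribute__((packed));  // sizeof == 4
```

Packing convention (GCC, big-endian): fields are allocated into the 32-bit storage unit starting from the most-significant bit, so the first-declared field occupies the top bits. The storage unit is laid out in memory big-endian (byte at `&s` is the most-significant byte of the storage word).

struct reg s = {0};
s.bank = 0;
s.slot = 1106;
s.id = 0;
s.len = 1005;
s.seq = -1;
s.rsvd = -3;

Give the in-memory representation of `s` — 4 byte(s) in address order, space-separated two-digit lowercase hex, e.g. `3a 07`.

[30+:2] bank=0 & 0x3 = 0x0; word=0x00000000
[18+:12] slot=1106 & 0xfff = 0x452; word=0x11480000
[16+:2] id=0 & 0x3 = 0x0; word=0x11480000
[5+:11] len=1005 & 0x7ff = 0x3ed; word=0x11487da0
[3+:2] seq=-1 & 0x3 = 0x3; word=0x11487db8
[0+:3] rsvd=-3 & 0x7 = 0x5; word=0x11487dbd
word = 0x11487dbd → big-endian bytes:
  [0]=0x11  [1]=0x48  [2]=0x7d  [3]=0xbd

11 48 7d bd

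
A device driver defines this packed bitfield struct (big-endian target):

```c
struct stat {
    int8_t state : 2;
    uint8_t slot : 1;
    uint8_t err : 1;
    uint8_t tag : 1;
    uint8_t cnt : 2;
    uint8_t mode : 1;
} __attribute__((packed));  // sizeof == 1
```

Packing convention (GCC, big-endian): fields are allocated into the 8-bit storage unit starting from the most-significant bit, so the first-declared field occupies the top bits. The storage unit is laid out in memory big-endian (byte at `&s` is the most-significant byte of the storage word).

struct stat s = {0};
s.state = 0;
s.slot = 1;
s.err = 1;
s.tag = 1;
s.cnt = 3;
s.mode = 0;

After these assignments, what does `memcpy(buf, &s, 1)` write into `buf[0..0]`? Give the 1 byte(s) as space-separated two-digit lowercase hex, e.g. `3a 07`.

state:2 = 0 → 0x0 << 6 → word 0x00
slot:1 = 1 → 0x1 << 5 → word 0x20
err:1 = 1 → 0x1 << 4 → word 0x30
tag:1 = 1 → 0x1 << 3 → word 0x38
cnt:2 = 3 → 0x3 << 1 → word 0x3e
mode:1 = 0 → 0x0 << 0 → word 0x3e
word = 0x3e → big-endian bytes:
  [0]=0x3e

3e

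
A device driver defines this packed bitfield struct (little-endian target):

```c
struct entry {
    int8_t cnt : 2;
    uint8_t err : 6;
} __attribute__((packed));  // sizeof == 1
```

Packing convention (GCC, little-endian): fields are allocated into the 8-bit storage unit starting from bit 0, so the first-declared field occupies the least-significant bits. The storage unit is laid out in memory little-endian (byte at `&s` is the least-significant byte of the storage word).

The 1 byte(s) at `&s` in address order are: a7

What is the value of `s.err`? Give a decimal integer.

[0]=0xa7 (little-endian) → word 0xa7
cnt [0+:2] = (word>>0) & 0x3 = 3
err [2+:6] = (word>>2) & 0x3f = 41  ←

41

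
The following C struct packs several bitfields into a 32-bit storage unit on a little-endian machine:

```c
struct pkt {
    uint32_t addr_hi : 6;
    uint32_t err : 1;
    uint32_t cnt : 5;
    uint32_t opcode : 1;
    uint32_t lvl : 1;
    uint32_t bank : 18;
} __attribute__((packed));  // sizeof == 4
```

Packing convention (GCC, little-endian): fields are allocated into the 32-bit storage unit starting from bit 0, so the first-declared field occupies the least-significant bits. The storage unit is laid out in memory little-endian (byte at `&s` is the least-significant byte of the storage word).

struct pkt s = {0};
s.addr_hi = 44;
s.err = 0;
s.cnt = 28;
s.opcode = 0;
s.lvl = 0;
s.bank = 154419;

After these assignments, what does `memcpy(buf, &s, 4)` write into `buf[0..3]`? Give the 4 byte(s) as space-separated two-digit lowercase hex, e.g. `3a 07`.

addr_hi (6b) val=44 bits=0x2c at bit 0: 0x0000002c
err (1b) val=0 bits=0x0 at bit 6: 0x0000002c
cnt (5b) val=28 bits=0x1c at bit 7: 0x00000e2c
opcode (1b) val=0 bits=0x0 at bit 12: 0x00000e2c
lvl (1b) val=0 bits=0x0 at bit 13: 0x00000e2c
bank (18b) val=154419 bits=0x25b33 at bit 14: 0x96ccce2c
word = 0x96ccce2c → little-endian bytes:
  [0]=0x2c  [1]=0xce  [2]=0xcc  [3]=0x96

2c ce cc 96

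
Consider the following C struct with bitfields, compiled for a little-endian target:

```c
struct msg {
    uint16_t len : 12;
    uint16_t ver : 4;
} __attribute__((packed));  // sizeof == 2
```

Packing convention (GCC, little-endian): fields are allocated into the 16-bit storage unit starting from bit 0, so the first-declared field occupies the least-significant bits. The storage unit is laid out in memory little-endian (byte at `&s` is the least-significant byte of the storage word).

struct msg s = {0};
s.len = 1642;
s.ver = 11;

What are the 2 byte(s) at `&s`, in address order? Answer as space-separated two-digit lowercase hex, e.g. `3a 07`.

6a b6

len:12 = 1642 → 0x66a << 0 → word 0x066a
ver:4 = 11 → 0xb << 12 → word 0xb66a
word = 0xb66a → little-endian bytes:
  [0]=0x6a  [1]=0xb6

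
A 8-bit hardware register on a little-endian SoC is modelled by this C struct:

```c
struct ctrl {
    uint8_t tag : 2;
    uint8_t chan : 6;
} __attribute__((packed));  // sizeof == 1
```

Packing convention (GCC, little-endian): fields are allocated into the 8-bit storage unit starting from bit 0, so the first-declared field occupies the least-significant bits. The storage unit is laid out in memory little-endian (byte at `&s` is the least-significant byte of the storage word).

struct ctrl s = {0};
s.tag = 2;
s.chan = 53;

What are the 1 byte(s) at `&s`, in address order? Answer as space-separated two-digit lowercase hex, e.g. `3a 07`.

tag:2 = 2 → 0x2 << 0 → word 0x02
chan:6 = 53 → 0x35 << 2 → word 0xd6
word = 0xd6 → little-endian bytes:
  [0]=0xd6

d6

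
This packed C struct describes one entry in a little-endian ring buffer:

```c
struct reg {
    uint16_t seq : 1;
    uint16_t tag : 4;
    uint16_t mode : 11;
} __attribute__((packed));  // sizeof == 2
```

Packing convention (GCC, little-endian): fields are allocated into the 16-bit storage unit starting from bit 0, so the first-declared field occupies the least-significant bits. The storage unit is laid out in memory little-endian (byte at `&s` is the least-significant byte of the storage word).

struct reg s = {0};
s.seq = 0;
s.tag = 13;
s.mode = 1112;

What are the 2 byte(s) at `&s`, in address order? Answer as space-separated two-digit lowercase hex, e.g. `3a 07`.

1a 8b

[0+:1] seq=0 & 0x1 = 0x0; word=0x0000
[1+:4] tag=13 & 0xf = 0xd; word=0x001a
[5+:11] mode=1112 & 0x7ff = 0x458; word=0x8b1a
word = 0x8b1a → little-endian bytes:
  [0]=0x1a  [1]=0x8b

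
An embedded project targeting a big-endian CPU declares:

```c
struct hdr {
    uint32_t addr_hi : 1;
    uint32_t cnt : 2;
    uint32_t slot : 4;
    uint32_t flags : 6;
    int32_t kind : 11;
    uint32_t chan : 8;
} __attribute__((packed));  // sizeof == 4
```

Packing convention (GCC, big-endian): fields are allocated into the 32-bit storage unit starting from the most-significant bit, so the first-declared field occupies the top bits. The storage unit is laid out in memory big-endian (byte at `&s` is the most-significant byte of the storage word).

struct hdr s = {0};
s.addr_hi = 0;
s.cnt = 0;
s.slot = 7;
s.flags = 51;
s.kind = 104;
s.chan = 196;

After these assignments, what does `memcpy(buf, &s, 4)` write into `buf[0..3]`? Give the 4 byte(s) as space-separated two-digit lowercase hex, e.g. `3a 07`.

addr_hi:1 = 0 → 0x0 << 31 → word 0x00000000
cnt:2 = 0 → 0x0 << 29 → word 0x00000000
slot:4 = 7 → 0x7 << 25 → word 0x0e000000
flags:6 = 51 → 0x33 << 19 → word 0x0f980000
kind:11 = 104 → 0x68 << 8 → word 0x0f986800
chan:8 = 196 → 0xc4 << 0 → word 0x0f9868c4
word = 0x0f9868c4 → big-endian bytes:
  [0]=0x0f  [1]=0x98  [2]=0x68  [3]=0xc4

0f 98 68 c4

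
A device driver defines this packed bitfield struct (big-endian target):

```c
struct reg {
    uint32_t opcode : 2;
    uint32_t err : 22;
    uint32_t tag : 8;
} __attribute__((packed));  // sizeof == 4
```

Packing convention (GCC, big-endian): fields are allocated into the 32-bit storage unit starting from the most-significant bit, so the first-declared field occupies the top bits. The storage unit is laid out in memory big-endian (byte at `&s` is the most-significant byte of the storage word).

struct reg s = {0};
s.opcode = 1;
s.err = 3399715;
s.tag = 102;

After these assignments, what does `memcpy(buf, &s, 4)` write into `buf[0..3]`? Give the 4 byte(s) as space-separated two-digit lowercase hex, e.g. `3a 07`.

opcode (2b) val=1 bits=0x1 at bit 30: 0x40000000
err (22b) val=3399715 bits=0x33e023 at bit 8: 0x73e02300
tag (8b) val=102 bits=0x66 at bit 0: 0x73e02366
word = 0x73e02366 → big-endian bytes:
  [0]=0x73  [1]=0xe0  [2]=0x23  [3]=0x66

73 e0 23 66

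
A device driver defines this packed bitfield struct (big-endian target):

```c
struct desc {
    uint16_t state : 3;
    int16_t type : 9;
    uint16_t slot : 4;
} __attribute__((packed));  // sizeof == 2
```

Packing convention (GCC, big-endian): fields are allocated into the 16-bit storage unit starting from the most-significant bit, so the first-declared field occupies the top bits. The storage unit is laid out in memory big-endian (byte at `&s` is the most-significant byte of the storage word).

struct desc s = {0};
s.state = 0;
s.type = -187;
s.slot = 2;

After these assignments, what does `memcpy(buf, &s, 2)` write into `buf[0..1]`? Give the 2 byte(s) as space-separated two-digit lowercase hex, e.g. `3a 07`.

14 52

state:3 = 0 → 0x0 << 13 → word 0x0000
type:9 = -187 → 0x145 << 4 → word 0x1450
slot:4 = 2 → 0x2 << 0 → word 0x1452
word = 0x1452 → big-endian bytes:
  [0]=0x14  [1]=0x52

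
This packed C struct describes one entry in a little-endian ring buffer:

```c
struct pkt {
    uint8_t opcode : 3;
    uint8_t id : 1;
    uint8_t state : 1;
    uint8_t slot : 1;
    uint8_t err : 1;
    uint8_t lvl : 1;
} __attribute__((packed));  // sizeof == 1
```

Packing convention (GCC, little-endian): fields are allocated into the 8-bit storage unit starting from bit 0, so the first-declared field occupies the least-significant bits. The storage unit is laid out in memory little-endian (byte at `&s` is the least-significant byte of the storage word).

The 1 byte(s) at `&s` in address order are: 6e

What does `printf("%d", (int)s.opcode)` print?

6

[0]=0x6e (little-endian) → word 0x6e
opcode [0+:3] = (word>>0) & 0x7 = 6  ←
id [3+:1] = (word>>3) & 0x1 = 1
state [4+:1] = (word>>4) & 0x1 = 0
slot [5+:1] = (word>>5) & 0x1 = 1
err [6+:1] = (word>>6) & 0x1 = 1
lvl [7+:1] = (word>>7) & 0x1 = 0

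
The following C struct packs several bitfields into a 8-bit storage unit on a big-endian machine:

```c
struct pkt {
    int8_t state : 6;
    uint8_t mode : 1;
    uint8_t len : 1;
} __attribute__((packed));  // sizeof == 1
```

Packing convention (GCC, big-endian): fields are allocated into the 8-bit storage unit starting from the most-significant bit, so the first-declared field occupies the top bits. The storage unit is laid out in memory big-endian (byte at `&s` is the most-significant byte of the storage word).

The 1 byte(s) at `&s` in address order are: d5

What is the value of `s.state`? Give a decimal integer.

[0]=0xd5 (big-endian) → word 0xd5
state:6 @ bit 2 → (0xd5>>2)&0x3f = 0x35  ←
mode:1 @ bit 1 → (0xd5>>1)&0x1 = 0x0
len:1 @ bit 0 → (0xd5>>0)&0x1 = 0x1
state signed 6b, MSB=1: 53 - 64 = -11

-11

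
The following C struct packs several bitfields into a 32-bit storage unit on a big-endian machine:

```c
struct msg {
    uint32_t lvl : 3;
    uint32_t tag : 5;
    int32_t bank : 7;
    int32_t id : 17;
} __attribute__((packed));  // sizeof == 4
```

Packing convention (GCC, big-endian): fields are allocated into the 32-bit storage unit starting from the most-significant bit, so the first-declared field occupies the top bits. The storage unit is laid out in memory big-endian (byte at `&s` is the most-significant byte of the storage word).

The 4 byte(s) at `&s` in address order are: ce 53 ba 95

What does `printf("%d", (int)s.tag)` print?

[0]=0xce [1]=0x53 [2]=0xba [3]=0x95 (big-endian) → word 0xce53ba95
lvl:3 @ bit 29 → (0xce53ba95>>29)&0x7 = 0x6
tag:5 @ bit 24 → (0xce53ba95>>24)&0x1f = 0xe  ←
bank:7 @ bit 17 → (0xce53ba95>>17)&0x7f = 0x29
id:17 @ bit 0 → (0xce53ba95>>0)&0x1ffff = 0x1ba95

14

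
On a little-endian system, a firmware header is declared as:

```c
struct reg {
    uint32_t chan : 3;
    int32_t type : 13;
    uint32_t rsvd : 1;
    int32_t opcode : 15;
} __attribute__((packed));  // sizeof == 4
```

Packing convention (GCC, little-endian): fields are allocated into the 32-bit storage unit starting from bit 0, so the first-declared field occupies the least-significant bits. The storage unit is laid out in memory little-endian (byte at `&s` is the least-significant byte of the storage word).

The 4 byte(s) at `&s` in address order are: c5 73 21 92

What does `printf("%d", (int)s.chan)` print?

[0]=0xc5 [1]=0x73 [2]=0x21 [3]=0x92 (little-endian) → word 0x922173c5
chan:3 @ bit 0 → (0x922173c5>>0)&0x7 = 0x5  ←
type:13 @ bit 3 → (0x922173c5>>3)&0x1fff = 0xe78
rsvd:1 @ bit 16 → (0x922173c5>>16)&0x1 = 0x1
opcode:15 @ bit 17 → (0x922173c5>>17)&0x7fff = 0x4910

5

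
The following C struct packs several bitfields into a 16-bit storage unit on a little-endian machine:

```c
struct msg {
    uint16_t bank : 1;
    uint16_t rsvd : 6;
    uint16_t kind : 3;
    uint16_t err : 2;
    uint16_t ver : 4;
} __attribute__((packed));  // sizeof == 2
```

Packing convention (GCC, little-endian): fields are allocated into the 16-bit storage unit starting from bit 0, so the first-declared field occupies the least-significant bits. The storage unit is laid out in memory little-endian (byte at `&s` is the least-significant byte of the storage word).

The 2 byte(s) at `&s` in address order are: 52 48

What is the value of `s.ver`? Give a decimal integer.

[0]=0x52 [1]=0x48 (little-endian) → word 0x4852
bank:1 @ bit 0 → (0x4852>>0)&0x1 = 0x0
rsvd:6 @ bit 1 → (0x4852>>1)&0x3f = 0x29
kind:3 @ bit 7 → (0x4852>>7)&0x7 = 0x0
err:2 @ bit 10 → (0x4852>>10)&0x3 = 0x2
ver:4 @ bit 12 → (0x4852>>12)&0xf = 0x4  ←

4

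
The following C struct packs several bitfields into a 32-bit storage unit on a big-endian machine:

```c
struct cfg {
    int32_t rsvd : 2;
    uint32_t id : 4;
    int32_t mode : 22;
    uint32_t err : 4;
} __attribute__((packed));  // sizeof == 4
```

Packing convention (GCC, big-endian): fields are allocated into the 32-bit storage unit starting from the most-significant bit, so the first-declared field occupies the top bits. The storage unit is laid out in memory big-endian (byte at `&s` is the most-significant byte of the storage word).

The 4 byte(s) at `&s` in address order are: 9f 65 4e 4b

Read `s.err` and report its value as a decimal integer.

11

[0]=0x9f [1]=0x65 [2]=0x4e [3]=0x4b (big-endian) → word 0x9f654e4b
rsvd:2 @ bit 30 → (0x9f654e4b>>30)&0x3 = 0x2
id:4 @ bit 26 → (0x9f654e4b>>26)&0xf = 0x7
mode:22 @ bit 4 → (0x9f654e4b>>4)&0x3fffff = 0x3654e4
err:4 @ bit 0 → (0x9f654e4b>>0)&0xf = 0xb  ←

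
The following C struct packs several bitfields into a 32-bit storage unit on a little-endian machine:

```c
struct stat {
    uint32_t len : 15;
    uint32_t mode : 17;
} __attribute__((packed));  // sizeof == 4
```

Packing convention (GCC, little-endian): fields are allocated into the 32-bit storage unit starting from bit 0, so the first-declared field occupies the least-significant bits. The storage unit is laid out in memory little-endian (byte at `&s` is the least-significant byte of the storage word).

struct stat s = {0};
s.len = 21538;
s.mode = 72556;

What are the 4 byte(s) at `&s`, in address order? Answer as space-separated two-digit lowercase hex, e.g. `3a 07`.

len:15 = 21538 → 0x5422 << 0 → word 0x00005422
mode:17 = 72556 → 0x11b6c << 15 → word 0x8db65422
word = 0x8db65422 → little-endian bytes:
  [0]=0x22  [1]=0x54  [2]=0xb6  [3]=0x8d

22 54 b6 8d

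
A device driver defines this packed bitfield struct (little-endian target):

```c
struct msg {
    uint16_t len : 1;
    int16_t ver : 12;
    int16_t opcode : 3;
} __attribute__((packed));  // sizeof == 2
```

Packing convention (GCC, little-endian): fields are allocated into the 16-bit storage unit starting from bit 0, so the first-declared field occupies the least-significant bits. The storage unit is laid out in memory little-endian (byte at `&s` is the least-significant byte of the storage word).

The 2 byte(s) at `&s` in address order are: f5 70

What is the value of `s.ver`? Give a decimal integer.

[0]=0xf5 [1]=0x70 (little-endian) → word 0x70f5
len:1 @ bit 0 → (0x70f5>>0)&0x1 = 0x1
ver:12 @ bit 1 → (0x70f5>>1)&0xfff = 0x87a  ←
opcode:3 @ bit 13 → (0x70f5>>13)&0x7 = 0x3
ver signed 12b, MSB=1: 2170 - 4096 = -1926

-1926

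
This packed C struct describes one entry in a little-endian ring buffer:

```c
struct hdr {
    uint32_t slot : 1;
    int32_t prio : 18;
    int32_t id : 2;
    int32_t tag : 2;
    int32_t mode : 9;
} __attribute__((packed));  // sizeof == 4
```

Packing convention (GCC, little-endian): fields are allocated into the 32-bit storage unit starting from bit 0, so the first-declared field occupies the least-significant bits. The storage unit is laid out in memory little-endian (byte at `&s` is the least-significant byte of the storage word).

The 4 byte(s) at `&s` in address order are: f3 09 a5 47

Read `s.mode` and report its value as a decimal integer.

[0]=0xf3 [1]=0x09 [2]=0xa5 [3]=0x47 (little-endian) → word 0x47a509f3
slot:1 @ bit 0 → (0x47a509f3>>0)&0x1 = 0x1
prio:18 @ bit 1 → (0x47a509f3>>1)&0x3ffff = 0x284f9
id:2 @ bit 19 → (0x47a509f3>>19)&0x3 = 0x0
tag:2 @ bit 21 → (0x47a509f3>>21)&0x3 = 0x1
mode:9 @ bit 23 → (0x47a509f3>>23)&0x1ff = 0x8f  ←
mode signed 9b, MSB=0: value = 143

143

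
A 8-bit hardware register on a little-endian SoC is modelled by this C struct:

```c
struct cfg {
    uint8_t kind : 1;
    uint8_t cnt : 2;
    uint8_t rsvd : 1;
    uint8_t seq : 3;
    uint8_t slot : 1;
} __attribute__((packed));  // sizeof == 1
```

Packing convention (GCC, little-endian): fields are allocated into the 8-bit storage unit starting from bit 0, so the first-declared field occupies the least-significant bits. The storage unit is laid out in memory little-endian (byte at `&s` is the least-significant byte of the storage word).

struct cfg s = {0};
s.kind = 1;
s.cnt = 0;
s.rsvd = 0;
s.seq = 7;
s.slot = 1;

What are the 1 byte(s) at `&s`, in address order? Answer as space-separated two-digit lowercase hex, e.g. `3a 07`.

[0+:1] kind=1 & 0x1 = 0x1; word=0x01
[1+:2] cnt=0 & 0x3 = 0x0; word=0x01
[3+:1] rsvd=0 & 0x1 = 0x0; word=0x01
[4+:3] seq=7 & 0x7 = 0x7; word=0x71
[7+:1] slot=1 & 0x1 = 0x1; word=0xf1
word = 0xf1 → little-endian bytes:
  [0]=0xf1

f1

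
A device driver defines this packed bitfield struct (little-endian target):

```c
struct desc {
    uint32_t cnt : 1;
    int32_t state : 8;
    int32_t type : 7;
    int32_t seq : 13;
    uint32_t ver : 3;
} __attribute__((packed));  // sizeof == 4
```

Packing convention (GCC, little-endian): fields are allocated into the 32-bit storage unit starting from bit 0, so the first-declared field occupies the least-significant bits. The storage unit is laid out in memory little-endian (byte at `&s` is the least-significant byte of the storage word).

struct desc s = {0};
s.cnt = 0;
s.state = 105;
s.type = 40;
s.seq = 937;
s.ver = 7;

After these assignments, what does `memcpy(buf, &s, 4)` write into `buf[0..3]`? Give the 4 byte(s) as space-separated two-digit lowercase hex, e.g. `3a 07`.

cnt (1b) val=0 bits=0x0 at bit 0: 0x00000000
state (8b) val=105 bits=0x69 at bit 1: 0x000000d2
type (7b) val=40 bits=0x28 at bit 9: 0x000050d2
seq (13b) val=937 bits=0x3a9 at bit 16: 0x03a950d2
ver (3b) val=7 bits=0x7 at bit 29: 0xe3a950d2
word = 0xe3a950d2 → little-endian bytes:
  [0]=0xd2  [1]=0x50  [2]=0xa9  [3]=0xe3

d2 50 a9 e3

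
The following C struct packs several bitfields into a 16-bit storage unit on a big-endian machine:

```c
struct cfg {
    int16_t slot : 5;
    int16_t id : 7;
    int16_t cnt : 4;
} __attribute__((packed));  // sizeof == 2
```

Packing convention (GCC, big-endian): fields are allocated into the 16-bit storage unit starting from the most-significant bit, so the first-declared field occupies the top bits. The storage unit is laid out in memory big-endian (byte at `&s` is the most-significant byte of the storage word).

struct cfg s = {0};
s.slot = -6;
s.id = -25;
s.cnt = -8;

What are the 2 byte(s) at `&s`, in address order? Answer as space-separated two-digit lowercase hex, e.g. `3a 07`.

slot (5b) val=-6 bits=0x1a at bit 11: 0xd000
id (7b) val=-25 bits=0x67 at bit 4: 0xd670
cnt (4b) val=-8 bits=0x8 at bit 0: 0xd678
word = 0xd678 → big-endian bytes:
  [0]=0xd6  [1]=0x78

d6 78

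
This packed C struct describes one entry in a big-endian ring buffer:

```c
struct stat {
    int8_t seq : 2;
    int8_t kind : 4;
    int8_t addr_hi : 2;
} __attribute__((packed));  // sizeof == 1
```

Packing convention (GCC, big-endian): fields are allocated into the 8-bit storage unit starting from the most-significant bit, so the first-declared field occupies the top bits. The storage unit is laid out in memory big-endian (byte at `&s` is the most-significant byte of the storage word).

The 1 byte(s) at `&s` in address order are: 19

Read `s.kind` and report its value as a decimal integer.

[0]=0x19 (big-endian) → word 0x19
seq:2 @ bit 6 → (0x19>>6)&0x3 = 0x0
kind:4 @ bit 2 → (0x19>>2)&0xf = 0x6  ←
addr_hi:2 @ bit 0 → (0x19>>0)&0x3 = 0x1
kind signed 4b, MSB=0: value = 6

6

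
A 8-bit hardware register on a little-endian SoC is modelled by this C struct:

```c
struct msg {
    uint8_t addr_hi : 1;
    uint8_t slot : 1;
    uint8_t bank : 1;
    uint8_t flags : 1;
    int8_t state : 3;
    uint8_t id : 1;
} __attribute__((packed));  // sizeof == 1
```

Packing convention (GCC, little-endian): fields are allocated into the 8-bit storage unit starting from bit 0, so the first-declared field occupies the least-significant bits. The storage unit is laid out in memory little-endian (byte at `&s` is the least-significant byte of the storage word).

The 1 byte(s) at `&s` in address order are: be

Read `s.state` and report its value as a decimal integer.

[0]=0xbe (little-endian) → word 0xbe
addr_hi:1 @ bit 0 → (0xbe>>0)&0x1 = 0x0
slot:1 @ bit 1 → (0xbe>>1)&0x1 = 0x1
bank:1 @ bit 2 → (0xbe>>2)&0x1 = 0x1
flags:1 @ bit 3 → (0xbe>>3)&0x1 = 0x1
state:3 @ bit 4 → (0xbe>>4)&0x7 = 0x3  ←
id:1 @ bit 7 → (0xbe>>7)&0x1 = 0x1
state signed 3b, MSB=0: value = 3

3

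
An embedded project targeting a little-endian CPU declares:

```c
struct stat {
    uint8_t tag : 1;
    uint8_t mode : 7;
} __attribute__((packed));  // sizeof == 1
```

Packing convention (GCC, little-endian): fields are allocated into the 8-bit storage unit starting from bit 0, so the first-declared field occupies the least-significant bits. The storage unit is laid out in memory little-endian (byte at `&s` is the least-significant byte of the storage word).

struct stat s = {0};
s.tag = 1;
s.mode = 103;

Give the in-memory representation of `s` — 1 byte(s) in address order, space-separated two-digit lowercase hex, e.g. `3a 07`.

tag:1 = 1 → 0x1 << 0 → word 0x01
mode:7 = 103 → 0x67 << 1 → word 0xcf
word = 0xcf → little-endian bytes:
  [0]=0xcf

cf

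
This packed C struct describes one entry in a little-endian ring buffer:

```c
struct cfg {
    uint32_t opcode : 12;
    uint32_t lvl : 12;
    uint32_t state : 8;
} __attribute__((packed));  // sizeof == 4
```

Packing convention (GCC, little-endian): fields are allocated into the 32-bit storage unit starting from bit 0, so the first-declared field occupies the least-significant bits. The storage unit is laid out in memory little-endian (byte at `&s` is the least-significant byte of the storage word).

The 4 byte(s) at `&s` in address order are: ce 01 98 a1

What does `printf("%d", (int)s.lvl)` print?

[0]=0xce [1]=0x01 [2]=0x98 [3]=0xa1 (little-endian) → word 0xa19801ce
opcode [0+:12] = (word>>0) & 0xfff = 462
lvl [12+:12] = (word>>12) & 0xfff = 2432  ←
state [24+:8] = (word>>24) & 0xff = 161

2432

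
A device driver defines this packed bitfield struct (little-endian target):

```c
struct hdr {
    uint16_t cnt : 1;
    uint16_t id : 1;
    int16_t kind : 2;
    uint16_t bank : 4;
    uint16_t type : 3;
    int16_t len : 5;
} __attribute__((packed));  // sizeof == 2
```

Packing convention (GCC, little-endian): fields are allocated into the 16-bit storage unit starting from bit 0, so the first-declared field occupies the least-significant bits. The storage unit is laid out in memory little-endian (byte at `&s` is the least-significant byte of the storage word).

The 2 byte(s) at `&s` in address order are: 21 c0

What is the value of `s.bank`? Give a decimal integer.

2

[0]=0x21 [1]=0xc0 (little-endian) → word 0xc021
cnt [0+:1] = (word>>0) & 0x1 = 1
id [1+:1] = (word>>1) & 0x1 = 0
kind [2+:2] = (word>>2) & 0x3 = 0
bank [4+:4] = (word>>4) & 0xf = 2  ←
type [8+:3] = (word>>8) & 0x7 = 0
len [11+:5] = (word>>11) & 0x1f = 24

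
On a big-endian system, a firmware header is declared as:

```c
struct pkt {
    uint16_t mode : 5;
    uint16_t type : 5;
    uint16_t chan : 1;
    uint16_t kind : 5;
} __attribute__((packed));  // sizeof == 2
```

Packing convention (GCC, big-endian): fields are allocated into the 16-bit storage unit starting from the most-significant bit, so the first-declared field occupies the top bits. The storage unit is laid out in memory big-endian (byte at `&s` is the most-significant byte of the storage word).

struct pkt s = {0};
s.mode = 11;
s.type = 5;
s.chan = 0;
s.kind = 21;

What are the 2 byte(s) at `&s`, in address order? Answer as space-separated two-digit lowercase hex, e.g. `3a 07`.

59 55

mode (5b) val=11 bits=0xb at bit 11: 0x5800
type (5b) val=5 bits=0x5 at bit 6: 0x5940
chan (1b) val=0 bits=0x0 at bit 5: 0x5940
kind (5b) val=21 bits=0x15 at bit 0: 0x5955
word = 0x5955 → big-endian bytes:
  [0]=0x59  [1]=0x55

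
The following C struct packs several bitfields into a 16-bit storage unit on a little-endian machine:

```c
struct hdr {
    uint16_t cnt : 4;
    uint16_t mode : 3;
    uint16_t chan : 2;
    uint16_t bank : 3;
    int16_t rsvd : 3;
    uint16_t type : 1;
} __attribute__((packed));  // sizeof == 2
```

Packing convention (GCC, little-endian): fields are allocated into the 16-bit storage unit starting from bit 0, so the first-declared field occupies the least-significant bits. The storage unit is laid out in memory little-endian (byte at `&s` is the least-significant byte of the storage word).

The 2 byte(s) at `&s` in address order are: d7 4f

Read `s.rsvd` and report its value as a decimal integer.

-4

[0]=0xd7 [1]=0x4f (little-endian) → word 0x4fd7
cnt:4 @ bit 0 → (0x4fd7>>0)&0xf = 0x7
mode:3 @ bit 4 → (0x4fd7>>4)&0x7 = 0x5
chan:2 @ bit 7 → (0x4fd7>>7)&0x3 = 0x3
bank:3 @ bit 9 → (0x4fd7>>9)&0x7 = 0x7
rsvd:3 @ bit 12 → (0x4fd7>>12)&0x7 = 0x4  ←
type:1 @ bit 15 → (0x4fd7>>15)&0x1 = 0x0
rsvd signed 3b, MSB=1: 4 - 8 = -4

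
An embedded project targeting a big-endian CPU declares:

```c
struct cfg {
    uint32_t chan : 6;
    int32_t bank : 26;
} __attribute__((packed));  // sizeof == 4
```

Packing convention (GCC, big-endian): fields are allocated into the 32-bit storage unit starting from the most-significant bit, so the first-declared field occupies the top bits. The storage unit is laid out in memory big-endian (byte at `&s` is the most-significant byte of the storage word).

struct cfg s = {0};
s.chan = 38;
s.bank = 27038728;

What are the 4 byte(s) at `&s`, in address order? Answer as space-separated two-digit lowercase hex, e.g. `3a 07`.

[26+:6] chan=38 & 0x3f = 0x26; word=0x98000000
[0+:26] bank=27038728 & 0x3ffffff = 0x19c9408; word=0x999c9408
word = 0x999c9408 → big-endian bytes:
  [0]=0x99  [1]=0x9c  [2]=0x94  [3]=0x08

99 9c 94 08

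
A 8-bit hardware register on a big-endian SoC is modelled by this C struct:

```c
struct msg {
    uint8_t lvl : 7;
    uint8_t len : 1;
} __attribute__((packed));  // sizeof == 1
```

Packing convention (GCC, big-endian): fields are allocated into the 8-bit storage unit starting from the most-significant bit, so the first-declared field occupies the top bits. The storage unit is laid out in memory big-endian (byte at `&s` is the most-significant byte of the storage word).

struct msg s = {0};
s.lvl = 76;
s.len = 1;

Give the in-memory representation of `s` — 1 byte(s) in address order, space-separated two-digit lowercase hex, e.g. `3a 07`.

99

lvl (7b) val=76 bits=0x4c at bit 1: 0x98
len (1b) val=1 bits=0x1 at bit 0: 0x99
word = 0x99 → big-endian bytes:
  [0]=0x99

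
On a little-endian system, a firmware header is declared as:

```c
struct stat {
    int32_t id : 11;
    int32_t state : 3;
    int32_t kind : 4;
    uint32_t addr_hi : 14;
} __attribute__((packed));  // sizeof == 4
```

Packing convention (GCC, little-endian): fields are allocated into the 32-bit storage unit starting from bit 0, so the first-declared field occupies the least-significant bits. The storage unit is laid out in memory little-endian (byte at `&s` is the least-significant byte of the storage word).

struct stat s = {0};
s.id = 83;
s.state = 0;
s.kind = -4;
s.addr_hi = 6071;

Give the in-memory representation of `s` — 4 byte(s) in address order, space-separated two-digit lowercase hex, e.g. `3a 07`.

id:11 = 83 → 0x53 << 0 → word 0x00000053
state:3 = 0 → 0x0 << 11 → word 0x00000053
kind:4 = -4 → 0xc << 14 → word 0x00030053
addr_hi:14 = 6071 → 0x17b7 << 18 → word 0x5edf0053
word = 0x5edf0053 → little-endian bytes:
  [0]=0x53  [1]=0x00  [2]=0xdf  [3]=0x5e

53 00 df 5e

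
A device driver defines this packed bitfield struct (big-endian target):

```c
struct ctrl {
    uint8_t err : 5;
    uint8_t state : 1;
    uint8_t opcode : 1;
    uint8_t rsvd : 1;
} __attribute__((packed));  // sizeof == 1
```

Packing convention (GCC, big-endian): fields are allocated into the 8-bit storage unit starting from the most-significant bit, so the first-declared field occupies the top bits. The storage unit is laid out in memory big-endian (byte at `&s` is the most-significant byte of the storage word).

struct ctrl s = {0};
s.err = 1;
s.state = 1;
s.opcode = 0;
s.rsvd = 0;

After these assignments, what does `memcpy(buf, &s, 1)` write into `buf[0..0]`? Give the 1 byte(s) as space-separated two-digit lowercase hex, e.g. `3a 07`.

0c

err:5 = 1 → 0x1 << 3 → word 0x08
state:1 = 1 → 0x1 << 2 → word 0x0c
opcode:1 = 0 → 0x0 << 1 → word 0x0c
rsvd:1 = 0 → 0x0 << 0 → word 0x0c
word = 0x0c → big-endian bytes:
  [0]=0x0c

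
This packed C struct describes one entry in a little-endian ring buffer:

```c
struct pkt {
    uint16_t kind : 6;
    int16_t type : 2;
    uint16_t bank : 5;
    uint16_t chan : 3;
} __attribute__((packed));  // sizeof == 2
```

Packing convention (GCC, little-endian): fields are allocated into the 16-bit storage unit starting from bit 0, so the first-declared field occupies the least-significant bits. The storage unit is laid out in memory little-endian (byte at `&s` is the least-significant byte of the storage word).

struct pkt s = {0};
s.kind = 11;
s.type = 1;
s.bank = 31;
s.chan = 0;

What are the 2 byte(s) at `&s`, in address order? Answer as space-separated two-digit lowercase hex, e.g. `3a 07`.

4b 1f

[0+:6] kind=11 & 0x3f = 0xb; word=0x000b
[6+:2] type=1 & 0x3 = 0x1; word=0x004b
[8+:5] bank=31 & 0x1f = 0x1f; word=0x1f4b
[13+:3] chan=0 & 0x7 = 0x0; word=0x1f4b
word = 0x1f4b → little-endian bytes:
  [0]=0x4b  [1]=0x1f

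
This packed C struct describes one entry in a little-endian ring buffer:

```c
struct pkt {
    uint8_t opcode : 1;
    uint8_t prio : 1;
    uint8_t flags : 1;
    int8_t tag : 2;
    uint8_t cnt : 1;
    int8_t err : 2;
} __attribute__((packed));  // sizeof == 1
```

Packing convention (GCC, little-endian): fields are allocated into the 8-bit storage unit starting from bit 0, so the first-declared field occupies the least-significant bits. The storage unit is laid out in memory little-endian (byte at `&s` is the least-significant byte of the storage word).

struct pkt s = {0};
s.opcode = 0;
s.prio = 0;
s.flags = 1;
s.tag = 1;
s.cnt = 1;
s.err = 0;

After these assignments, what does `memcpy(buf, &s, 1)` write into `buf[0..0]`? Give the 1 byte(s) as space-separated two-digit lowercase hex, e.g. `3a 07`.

opcode (1b) val=0 bits=0x0 at bit 0: 0x00
prio (1b) val=0 bits=0x0 at bit 1: 0x00
flags (1b) val=1 bits=0x1 at bit 2: 0x04
tag (2b) val=1 bits=0x1 at bit 3: 0x0c
cnt (1b) val=1 bits=0x1 at bit 5: 0x2c
err (2b) val=0 bits=0x0 at bit 6: 0x2c
word = 0x2c → little-endian bytes:
  [0]=0x2c

2c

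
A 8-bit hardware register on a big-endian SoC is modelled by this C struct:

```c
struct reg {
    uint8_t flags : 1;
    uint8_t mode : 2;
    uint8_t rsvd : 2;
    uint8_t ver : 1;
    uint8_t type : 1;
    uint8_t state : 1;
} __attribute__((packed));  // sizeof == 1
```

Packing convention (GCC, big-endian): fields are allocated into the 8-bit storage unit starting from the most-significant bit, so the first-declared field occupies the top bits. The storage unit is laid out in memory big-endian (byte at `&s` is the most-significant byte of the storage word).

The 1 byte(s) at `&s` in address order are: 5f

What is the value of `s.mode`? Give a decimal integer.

2

[0]=0x5f (big-endian) → word 0x5f
flags:1 @ bit 7 → (0x5f>>7)&0x1 = 0x0
mode:2 @ bit 5 → (0x5f>>5)&0x3 = 0x2  ←
rsvd:2 @ bit 3 → (0x5f>>3)&0x3 = 0x3
ver:1 @ bit 2 → (0x5f>>2)&0x1 = 0x1
type:1 @ bit 1 → (0x5f>>1)&0x1 = 0x1
state:1 @ bit 0 → (0x5f>>0)&0x1 = 0x1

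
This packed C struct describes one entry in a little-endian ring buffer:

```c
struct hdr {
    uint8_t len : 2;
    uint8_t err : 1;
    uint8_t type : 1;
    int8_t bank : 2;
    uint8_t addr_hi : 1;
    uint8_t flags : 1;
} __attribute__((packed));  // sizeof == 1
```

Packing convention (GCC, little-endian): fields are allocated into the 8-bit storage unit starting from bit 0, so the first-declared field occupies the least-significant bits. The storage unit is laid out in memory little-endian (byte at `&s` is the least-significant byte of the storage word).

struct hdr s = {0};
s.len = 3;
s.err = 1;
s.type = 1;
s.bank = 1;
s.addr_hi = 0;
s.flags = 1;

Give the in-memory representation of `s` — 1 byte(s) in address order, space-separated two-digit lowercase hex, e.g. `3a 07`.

len (2b) val=3 bits=0x3 at bit 0: 0x03
err (1b) val=1 bits=0x1 at bit 2: 0x07
type (1b) val=1 bits=0x1 at bit 3: 0x0f
bank (2b) val=1 bits=0x1 at bit 4: 0x1f
addr_hi (1b) val=0 bits=0x0 at bit 6: 0x1f
flags (1b) val=1 bits=0x1 at bit 7: 0x9f
word = 0x9f → little-endian bytes:
  [0]=0x9f

9f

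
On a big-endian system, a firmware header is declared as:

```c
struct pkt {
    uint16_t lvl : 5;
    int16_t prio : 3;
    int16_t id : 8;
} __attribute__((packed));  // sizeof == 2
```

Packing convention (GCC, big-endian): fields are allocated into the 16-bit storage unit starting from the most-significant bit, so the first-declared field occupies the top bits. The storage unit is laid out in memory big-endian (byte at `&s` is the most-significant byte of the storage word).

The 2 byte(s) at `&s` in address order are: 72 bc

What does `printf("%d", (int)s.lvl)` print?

14

[0]=0x72 [1]=0xbc (big-endian) → word 0x72bc
lvl:5 @ bit 11 → (0x72bc>>11)&0x1f = 0xe  ←
prio:3 @ bit 8 → (0x72bc>>8)&0x7 = 0x2
id:8 @ bit 0 → (0x72bc>>0)&0xff = 0xbc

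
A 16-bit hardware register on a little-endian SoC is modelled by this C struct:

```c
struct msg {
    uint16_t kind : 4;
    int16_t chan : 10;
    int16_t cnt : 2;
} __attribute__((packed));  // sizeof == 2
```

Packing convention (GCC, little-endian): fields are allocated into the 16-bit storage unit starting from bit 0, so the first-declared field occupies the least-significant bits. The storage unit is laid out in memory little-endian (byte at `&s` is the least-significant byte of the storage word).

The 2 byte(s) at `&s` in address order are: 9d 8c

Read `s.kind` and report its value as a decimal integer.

[0]=0x9d [1]=0x8c (little-endian) → word 0x8c9d
kind [0+:4] = (word>>0) & 0xf = 13  ←
chan [4+:10] = (word>>4) & 0x3ff = 201
cnt [14+:2] = (word>>14) & 0x3 = 2

13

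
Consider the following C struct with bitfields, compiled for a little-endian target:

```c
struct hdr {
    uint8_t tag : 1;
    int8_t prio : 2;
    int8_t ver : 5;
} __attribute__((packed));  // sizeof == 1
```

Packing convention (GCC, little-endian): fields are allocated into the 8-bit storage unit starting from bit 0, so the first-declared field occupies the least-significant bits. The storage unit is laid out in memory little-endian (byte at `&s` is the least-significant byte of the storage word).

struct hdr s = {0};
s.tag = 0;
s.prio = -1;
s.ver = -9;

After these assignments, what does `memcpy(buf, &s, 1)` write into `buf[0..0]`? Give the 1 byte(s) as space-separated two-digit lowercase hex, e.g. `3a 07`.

be

tag:1 = 0 → 0x0 << 0 → word 0x00
prio:2 = -1 → 0x3 << 1 → word 0x06
ver:5 = -9 → 0x17 << 3 → word 0xbe
word = 0xbe → little-endian bytes:
  [0]=0xbe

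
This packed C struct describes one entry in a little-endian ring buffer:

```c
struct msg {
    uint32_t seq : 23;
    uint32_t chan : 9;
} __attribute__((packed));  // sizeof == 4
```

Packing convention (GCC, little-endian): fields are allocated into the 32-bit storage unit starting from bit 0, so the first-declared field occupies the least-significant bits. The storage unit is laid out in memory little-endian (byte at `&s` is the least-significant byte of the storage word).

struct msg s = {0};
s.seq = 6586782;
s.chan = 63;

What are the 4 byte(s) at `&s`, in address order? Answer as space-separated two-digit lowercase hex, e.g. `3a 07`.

9e 81 e4 1f

seq (23b) val=6586782 bits=0x64819e at bit 0: 0x0064819e
chan (9b) val=63 bits=0x3f at bit 23: 0x1fe4819e
word = 0x1fe4819e → little-endian bytes:
  [0]=0x9e  [1]=0x81  [2]=0xe4  [3]=0x1f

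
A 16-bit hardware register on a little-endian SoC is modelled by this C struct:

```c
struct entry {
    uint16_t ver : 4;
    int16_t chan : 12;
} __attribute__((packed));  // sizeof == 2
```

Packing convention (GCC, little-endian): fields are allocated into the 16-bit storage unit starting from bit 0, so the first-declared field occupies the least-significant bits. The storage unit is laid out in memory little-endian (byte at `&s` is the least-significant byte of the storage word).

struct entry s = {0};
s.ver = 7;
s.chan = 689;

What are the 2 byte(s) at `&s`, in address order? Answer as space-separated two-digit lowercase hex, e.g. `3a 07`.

ver (4b) val=7 bits=0x7 at bit 0: 0x0007
chan (12b) val=689 bits=0x2b1 at bit 4: 0x2b17
word = 0x2b17 → little-endian bytes:
  [0]=0x17  [1]=0x2b

17 2b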